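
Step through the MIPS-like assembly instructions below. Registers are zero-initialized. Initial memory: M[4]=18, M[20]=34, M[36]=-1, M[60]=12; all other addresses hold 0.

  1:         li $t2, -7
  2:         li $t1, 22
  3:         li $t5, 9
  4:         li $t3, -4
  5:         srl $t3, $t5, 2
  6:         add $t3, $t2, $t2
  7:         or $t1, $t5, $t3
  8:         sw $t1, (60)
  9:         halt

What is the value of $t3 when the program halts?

$t2=-7
$t1=22
$t5=9
$t3=-4
$t3=9>>2=2
$t3=(-7)+(-7)=-14
$t1=9|(-14)=-5
sw $t1, (60) → M[60]=-5
halt.

-14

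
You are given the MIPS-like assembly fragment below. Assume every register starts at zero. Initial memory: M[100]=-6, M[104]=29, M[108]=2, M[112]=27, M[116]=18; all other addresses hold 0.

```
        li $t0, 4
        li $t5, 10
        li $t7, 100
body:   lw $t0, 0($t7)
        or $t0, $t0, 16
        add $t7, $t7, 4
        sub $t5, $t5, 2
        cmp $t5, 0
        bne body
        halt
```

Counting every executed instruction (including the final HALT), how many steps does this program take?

after li $t0, 4: $t0=4
after li $t5, 10: $t5=10
after li $t7, 100: $t7=100
after lw $t0, 0($t7): $t0=M[100]=-6
after or $t0, $t0, 16: $t0=(-6)|16=-6
after add $t7, $t7, 4: $t7=100+4=104
after sub $t5, $t5, 2: $t5=10-2=8
cmp $t5, 0  (cmp 8,0)
bne body: taken
after lw $t0, 0($t7): $t0=M[104]=29
after or $t0, $t0, 16: $t0=29|16=29
after add $t7, $t7, 4: $t7=104+4=108
after sub $t5, $t5, 2: $t5=8-2=6
cmp $t5, 0  (cmp 6,0)
bne body: taken
after lw $t0, 0($t7): $t0=M[108]=2
after or $t0, $t0, 16: $t0=2|16=18
after add $t7, $t7, 4: $t7=108+4=112
after sub $t5, $t5, 2: $t5=6-2=4
cmp $t5, 0  (cmp 4,0)
bne body: taken
after lw $t0, 0($t7): $t0=M[112]=27
after or $t0, $t0, 16: $t0=27|16=27
after add $t7, $t7, 4: $t7=112+4=116
after sub $t5, $t5, 2: $t5=4-2=2
cmp $t5, 0  (cmp 2,0)
bne body: taken
after lw $t0, 0($t7): $t0=M[116]=18
after or $t0, $t0, 16: $t0=18|16=18
after add $t7, $t7, 4: $t7=116+4=120
after sub $t5, $t5, 2: $t5=2-2=0
cmp $t5, 0  (cmp 0,0)
bne body: not taken
halt.
Total executed instructions: 34.

34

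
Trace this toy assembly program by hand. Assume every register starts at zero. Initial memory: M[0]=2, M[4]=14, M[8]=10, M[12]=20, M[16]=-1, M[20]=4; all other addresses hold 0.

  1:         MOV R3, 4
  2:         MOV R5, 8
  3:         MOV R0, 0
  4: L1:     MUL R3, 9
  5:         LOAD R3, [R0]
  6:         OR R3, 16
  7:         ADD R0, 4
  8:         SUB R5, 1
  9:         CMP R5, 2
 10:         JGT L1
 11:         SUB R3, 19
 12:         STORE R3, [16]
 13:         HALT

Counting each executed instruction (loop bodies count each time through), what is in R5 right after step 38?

R3=4
R5=8
R0=0
R3=4*9=36
R3=M[0]=2
R3=2|16=18
R0=0+4=4
R5=8-1=7
CMP R5, 2  (cmp 7,2)
JGT L1: taken
R3=18*9=162
R3=M[4]=14
R3=14|16=30
R0=4+4=8
R5=7-1=6
CMP R5, 2  (cmp 6,2)
JGT L1: taken
R3=30*9=270
R3=M[8]=10
R3=10|16=26
R0=8+4=12
R5=6-1=5
CMP R5, 2  (cmp 5,2)
JGT L1: taken
R3=26*9=234
R3=M[12]=20
R3=20|16=20
R0=12+4=16
R5=5-1=4
CMP R5, 2  (cmp 4,2)
JGT L1: taken
R3=20*9=180
R3=M[16]=-1
R3=(-1)|16=-1
R0=16+4=20
R5=4-1=3
CMP R5, 2  (cmp 3,2)
JGT L1: taken
After step 38: R5 = 3.

3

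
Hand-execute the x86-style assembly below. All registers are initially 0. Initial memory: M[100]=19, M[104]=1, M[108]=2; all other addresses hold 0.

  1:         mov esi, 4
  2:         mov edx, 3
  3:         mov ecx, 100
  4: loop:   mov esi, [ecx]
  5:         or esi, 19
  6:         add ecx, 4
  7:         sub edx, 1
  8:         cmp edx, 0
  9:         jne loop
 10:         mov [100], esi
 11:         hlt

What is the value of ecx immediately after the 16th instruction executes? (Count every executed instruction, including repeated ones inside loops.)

108

after mov esi, 4: esi=4
after mov edx, 3: edx=3
after mov ecx, 100: ecx=100
after mov esi, [ecx]: esi=M[100]=19
after or esi, 19: esi=19|19=19
after add ecx, 4: ecx=100+4=104
after sub edx, 1: edx=3-1=2
cmp edx, 0  (cmp 2,0)
jne loop: taken
after mov esi, [ecx]: esi=M[104]=1
after or esi, 19: esi=1|19=19
after add ecx, 4: ecx=104+4=108
after sub edx, 1: edx=2-1=1
cmp edx, 0  (cmp 1,0)
jne loop: taken
after mov esi, [ecx]: esi=M[108]=2
After step 16: ecx = 108.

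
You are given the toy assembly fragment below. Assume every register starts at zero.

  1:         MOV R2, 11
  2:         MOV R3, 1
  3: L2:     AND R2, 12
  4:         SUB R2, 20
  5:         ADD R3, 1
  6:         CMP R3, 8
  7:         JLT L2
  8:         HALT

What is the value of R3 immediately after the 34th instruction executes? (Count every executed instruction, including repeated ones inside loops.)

7

R2=11
R3=1
R2=11&12=8
R2=8-20=-12
R3=1+1=2
CMP R3, 8  (cmp 2,8)
JLT L2: taken
R2=(-12)&12=4
R2=4-20=-16
R3=2+1=3
CMP R3, 8  (cmp 3,8)
JLT L2: taken
R2=(-16)&12=0
R2=0-20=-20
R3=3+1=4
CMP R3, 8  (cmp 4,8)
JLT L2: taken
R2=(-20)&12=12
R2=12-20=-8
R3=4+1=5
CMP R3, 8  (cmp 5,8)
JLT L2: taken
R2=(-8)&12=8
R2=8-20=-12
R3=5+1=6
CMP R3, 8  (cmp 6,8)
JLT L2: taken
R2=(-12)&12=4
R2=4-20=-16
R3=6+1=7
CMP R3, 8  (cmp 7,8)
JLT L2: taken
R2=(-16)&12=0
R2=0-20=-20
After step 34: R3 = 7.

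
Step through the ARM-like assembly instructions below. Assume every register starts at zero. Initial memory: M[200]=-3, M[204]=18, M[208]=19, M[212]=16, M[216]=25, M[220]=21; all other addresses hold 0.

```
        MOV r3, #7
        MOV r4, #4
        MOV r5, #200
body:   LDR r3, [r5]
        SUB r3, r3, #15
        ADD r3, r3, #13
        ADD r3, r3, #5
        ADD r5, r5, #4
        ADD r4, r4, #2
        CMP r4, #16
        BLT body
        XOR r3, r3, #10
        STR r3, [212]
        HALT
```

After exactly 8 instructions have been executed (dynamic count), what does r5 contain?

204

r3=7
r4=4
r5=200
r3=M[200]=-3
r3=(-3)-15=-18
r3=(-18)+13=-5
r3=(-5)+5=0
r5=200+4=204
After step 8: r5 = 204.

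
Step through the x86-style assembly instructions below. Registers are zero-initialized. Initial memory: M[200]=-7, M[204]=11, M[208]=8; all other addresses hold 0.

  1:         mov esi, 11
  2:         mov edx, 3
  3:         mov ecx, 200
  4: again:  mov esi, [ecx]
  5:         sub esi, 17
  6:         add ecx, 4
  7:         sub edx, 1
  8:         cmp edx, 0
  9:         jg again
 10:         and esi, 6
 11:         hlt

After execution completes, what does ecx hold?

esi=11
edx=3
ecx=200
esi=M[200]=-7
esi=(-7)-17=-24
ecx=200+4=204
edx=3-1=2
cmp edx, 0  (cmp 2,0)
jg again: taken
esi=M[204]=11
esi=11-17=-6
ecx=204+4=208
edx=2-1=1
cmp edx, 0  (cmp 1,0)
jg again: taken
esi=M[208]=8
esi=8-17=-9
ecx=208+4=212
edx=1-1=0
cmp edx, 0  (cmp 0,0)
jg again: not taken
esi=(-9)&6=6
halt.

212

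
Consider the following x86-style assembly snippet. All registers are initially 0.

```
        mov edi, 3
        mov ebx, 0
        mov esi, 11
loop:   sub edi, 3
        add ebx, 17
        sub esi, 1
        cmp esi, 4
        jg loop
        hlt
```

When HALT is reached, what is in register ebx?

after mov edi, 3: edi=3
after mov ebx, 0: ebx=0
after mov esi, 11: esi=11
after sub edi, 3: edi=3-3=0
after add ebx, 17: ebx=0+17=17
after sub esi, 1: esi=11-1=10
cmp esi, 4  (cmp 10,4)
jg loop: taken
after sub edi, 3: edi=0-3=-3
after add ebx, 17: ebx=17+17=34
after sub esi, 1: esi=10-1=9
cmp esi, 4  (cmp 9,4)
jg loop: taken
after sub edi, 3: edi=(-3)-3=-6
after add ebx, 17: ebx=34+17=51
after sub esi, 1: esi=9-1=8
cmp esi, 4  (cmp 8,4)
jg loop: taken
after sub edi, 3: edi=(-6)-3=-9
after add ebx, 17: ebx=51+17=68
after sub esi, 1: esi=8-1=7
cmp esi, 4  (cmp 7,4)
jg loop: taken
after sub edi, 3: edi=(-9)-3=-12
after add ebx, 17: ebx=68+17=85
after sub esi, 1: esi=7-1=6
cmp esi, 4  (cmp 6,4)
jg loop: taken
after sub edi, 3: edi=(-12)-3=-15
after add ebx, 17: ebx=85+17=102
after sub esi, 1: esi=6-1=5
cmp esi, 4  (cmp 5,4)
jg loop: taken
after sub edi, 3: edi=(-15)-3=-18
after add ebx, 17: ebx=102+17=119
after sub esi, 1: esi=5-1=4
cmp esi, 4  (cmp 4,4)
jg loop: not taken
halt.

119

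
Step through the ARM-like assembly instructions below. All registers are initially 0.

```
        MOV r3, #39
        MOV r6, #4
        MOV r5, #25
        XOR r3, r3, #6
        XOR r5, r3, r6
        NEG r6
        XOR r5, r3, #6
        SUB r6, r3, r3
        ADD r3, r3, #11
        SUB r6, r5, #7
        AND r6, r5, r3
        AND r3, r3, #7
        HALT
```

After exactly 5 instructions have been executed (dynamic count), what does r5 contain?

37

r3=39
r6=4
r5=25
r3=39^6=33
r5=33^4=37
After step 5: r5 = 37.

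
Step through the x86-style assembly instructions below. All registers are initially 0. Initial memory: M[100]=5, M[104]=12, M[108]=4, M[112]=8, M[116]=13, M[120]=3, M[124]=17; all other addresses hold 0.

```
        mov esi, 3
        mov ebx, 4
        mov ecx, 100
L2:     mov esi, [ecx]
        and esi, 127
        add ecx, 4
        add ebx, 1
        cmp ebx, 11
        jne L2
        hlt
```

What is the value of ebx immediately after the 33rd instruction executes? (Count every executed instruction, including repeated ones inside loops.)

after mov esi, 3: esi=3
after mov ebx, 4: ebx=4
after mov ecx, 100: ecx=100
after mov esi, [ecx]: esi=M[100]=5
after and esi, 127: esi=5&127=5
after add ecx, 4: ecx=100+4=104
after add ebx, 1: ebx=4+1=5
cmp ebx, 11  (cmp 5,11)
jne L2: taken
after mov esi, [ecx]: esi=M[104]=12
after and esi, 127: esi=12&127=12
after add ecx, 4: ecx=104+4=108
after add ebx, 1: ebx=5+1=6
cmp ebx, 11  (cmp 6,11)
jne L2: taken
after mov esi, [ecx]: esi=M[108]=4
after and esi, 127: esi=4&127=4
after add ecx, 4: ecx=108+4=112
after add ebx, 1: ebx=6+1=7
cmp ebx, 11  (cmp 7,11)
jne L2: taken
after mov esi, [ecx]: esi=M[112]=8
after and esi, 127: esi=8&127=8
after add ecx, 4: ecx=112+4=116
after add ebx, 1: ebx=7+1=8
cmp ebx, 11  (cmp 8,11)
jne L2: taken
after mov esi, [ecx]: esi=M[116]=13
after and esi, 127: esi=13&127=13
after add ecx, 4: ecx=116+4=120
after add ebx, 1: ebx=8+1=9
cmp ebx, 11  (cmp 9,11)
jne L2: taken
After step 33: ebx = 9.

9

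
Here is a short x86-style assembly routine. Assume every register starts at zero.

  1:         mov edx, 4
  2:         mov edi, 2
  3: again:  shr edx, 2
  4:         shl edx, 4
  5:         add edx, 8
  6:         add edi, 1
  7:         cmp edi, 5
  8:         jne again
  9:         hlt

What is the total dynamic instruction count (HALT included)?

21

mov edx, 4 → edx=4
mov edi, 2 → edi=2
shr edx, 2 → edx=4>>2=1
shl edx, 4 → edx=1<<4=16
add edx, 8 → edx=16+8=24
add edi, 1 → edi=2+1=3
cmp edi, 5  (cmp 3,5)
jne again: taken
shr edx, 2 → edx=24>>2=6
shl edx, 4 → edx=6<<4=96
add edx, 8 → edx=96+8=104
add edi, 1 → edi=3+1=4
cmp edi, 5  (cmp 4,5)
jne again: taken
shr edx, 2 → edx=104>>2=26
shl edx, 4 → edx=26<<4=416
add edx, 8 → edx=416+8=424
add edi, 1 → edi=4+1=5
cmp edi, 5  (cmp 5,5)
jne again: not taken
halt.
Total executed instructions: 21.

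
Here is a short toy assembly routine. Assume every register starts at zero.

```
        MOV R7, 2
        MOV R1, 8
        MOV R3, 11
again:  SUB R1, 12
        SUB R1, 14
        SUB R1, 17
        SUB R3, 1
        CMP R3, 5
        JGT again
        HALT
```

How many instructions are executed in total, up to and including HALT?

40

MOV R7, 2 → R7=2
MOV R1, 8 → R1=8
MOV R3, 11 → R3=11
SUB R1, 12 → R1=8-12=-4
SUB R1, 14 → R1=(-4)-14=-18
SUB R1, 17 → R1=(-18)-17=-35
SUB R3, 1 → R3=11-1=10
CMP R3, 5  (cmp 10,5)
JGT again: taken
SUB R1, 12 → R1=(-35)-12=-47
SUB R1, 14 → R1=(-47)-14=-61
SUB R1, 17 → R1=(-61)-17=-78
SUB R3, 1 → R3=10-1=9
CMP R3, 5  (cmp 9,5)
JGT again: taken
SUB R1, 12 → R1=(-78)-12=-90
SUB R1, 14 → R1=(-90)-14=-104
SUB R1, 17 → R1=(-104)-17=-121
SUB R3, 1 → R3=9-1=8
CMP R3, 5  (cmp 8,5)
JGT again: taken
SUB R1, 12 → R1=(-121)-12=-133
SUB R1, 14 → R1=(-133)-14=-147
SUB R1, 17 → R1=(-147)-17=-164
SUB R3, 1 → R3=8-1=7
CMP R3, 5  (cmp 7,5)
JGT again: taken
SUB R1, 12 → R1=(-164)-12=-176
SUB R1, 14 → R1=(-176)-14=-190
SUB R1, 17 → R1=(-190)-17=-207
SUB R3, 1 → R3=7-1=6
CMP R3, 5  (cmp 6,5)
JGT again: taken
SUB R1, 12 → R1=(-207)-12=-219
SUB R1, 14 → R1=(-219)-14=-233
SUB R1, 17 → R1=(-233)-17=-250
SUB R3, 1 → R3=6-1=5
CMP R3, 5  (cmp 5,5)
JGT again: not taken
halt.
Total executed instructions: 40.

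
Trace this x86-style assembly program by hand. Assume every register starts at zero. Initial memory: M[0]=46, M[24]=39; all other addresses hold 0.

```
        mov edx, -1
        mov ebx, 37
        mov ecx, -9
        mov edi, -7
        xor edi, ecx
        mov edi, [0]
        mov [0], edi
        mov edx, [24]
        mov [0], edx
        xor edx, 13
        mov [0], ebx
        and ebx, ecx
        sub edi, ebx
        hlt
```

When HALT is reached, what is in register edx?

42

mov edx, -1 → edx=-1
mov ebx, 37 → ebx=37
mov ecx, -9 → ecx=-9
mov edi, -7 → edi=-7
xor edi, ecx → edi=(-7)^(-9)=14
mov edi, [0] → edi=M[0]=46
mov [0], edi → M[0]=46
mov edx, [24] → edx=M[24]=39
mov [0], edx → M[0]=39
xor edx, 13 → edx=39^13=42
mov [0], ebx → M[0]=37
and ebx, ecx → ebx=37&(-9)=37
sub edi, ebx → edi=46-37=9
halt.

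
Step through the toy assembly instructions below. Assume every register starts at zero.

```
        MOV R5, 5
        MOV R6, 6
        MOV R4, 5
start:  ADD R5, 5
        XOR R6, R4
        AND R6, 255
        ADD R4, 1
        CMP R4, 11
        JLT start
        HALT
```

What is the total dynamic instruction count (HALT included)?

40

after MOV R5, 5: R5=5
after MOV R6, 6: R6=6
after MOV R4, 5: R4=5
after ADD R5, 5: R5=5+5=10
after XOR R6, R4: R6=6^5=3
after AND R6, 255: R6=3&255=3
after ADD R4, 1: R4=5+1=6
CMP R4, 11  (cmp 6,11)
JLT start: taken
after ADD R5, 5: R5=10+5=15
after XOR R6, R4: R6=3^6=5
after AND R6, 255: R6=5&255=5
after ADD R4, 1: R4=6+1=7
CMP R4, 11  (cmp 7,11)
JLT start: taken
after ADD R5, 5: R5=15+5=20
after XOR R6, R4: R6=5^7=2
after AND R6, 255: R6=2&255=2
after ADD R4, 1: R4=7+1=8
CMP R4, 11  (cmp 8,11)
JLT start: taken
after ADD R5, 5: R5=20+5=25
after XOR R6, R4: R6=2^8=10
after AND R6, 255: R6=10&255=10
after ADD R4, 1: R4=8+1=9
CMP R4, 11  (cmp 9,11)
JLT start: taken
after ADD R5, 5: R5=25+5=30
after XOR R6, R4: R6=10^9=3
after AND R6, 255: R6=3&255=3
after ADD R4, 1: R4=9+1=10
CMP R4, 11  (cmp 10,11)
JLT start: taken
after ADD R5, 5: R5=30+5=35
after XOR R6, R4: R6=3^10=9
after AND R6, 255: R6=9&255=9
after ADD R4, 1: R4=10+1=11
CMP R4, 11  (cmp 11,11)
JLT start: not taken
halt.
Total executed instructions: 40.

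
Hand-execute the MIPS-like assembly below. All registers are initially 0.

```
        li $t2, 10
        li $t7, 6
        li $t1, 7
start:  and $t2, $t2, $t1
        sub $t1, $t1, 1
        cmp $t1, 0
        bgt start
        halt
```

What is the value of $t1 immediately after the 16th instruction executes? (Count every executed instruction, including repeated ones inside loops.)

after li $t2, 10: $t2=10
after li $t7, 6: $t7=6
after li $t1, 7: $t1=7
after and $t2, $t2, $t1: $t2=10&7=2
after sub $t1, $t1, 1: $t1=7-1=6
cmp $t1, 0  (cmp 6,0)
bgt start: taken
after and $t2, $t2, $t1: $t2=2&6=2
after sub $t1, $t1, 1: $t1=6-1=5
cmp $t1, 0  (cmp 5,0)
bgt start: taken
after and $t2, $t2, $t1: $t2=2&5=0
after sub $t1, $t1, 1: $t1=5-1=4
cmp $t1, 0  (cmp 4,0)
bgt start: taken
after and $t2, $t2, $t1: $t2=0&4=0
After step 16: $t1 = 4.

4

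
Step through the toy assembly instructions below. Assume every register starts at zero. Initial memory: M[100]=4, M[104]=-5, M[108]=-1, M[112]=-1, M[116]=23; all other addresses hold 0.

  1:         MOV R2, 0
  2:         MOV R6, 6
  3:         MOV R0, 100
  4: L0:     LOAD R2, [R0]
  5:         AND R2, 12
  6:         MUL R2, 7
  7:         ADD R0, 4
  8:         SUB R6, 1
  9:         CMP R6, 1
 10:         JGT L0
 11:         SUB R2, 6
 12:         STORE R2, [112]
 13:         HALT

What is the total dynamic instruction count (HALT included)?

after MOV R2, 0: R2=0
after MOV R6, 6: R6=6
after MOV R0, 100: R0=100
after LOAD R2, [R0]: R2=M[100]=4
after AND R2, 12: R2=4&12=4
after MUL R2, 7: R2=4*7=28
after ADD R0, 4: R0=100+4=104
after SUB R6, 1: R6=6-1=5
CMP R6, 1  (cmp 5,1)
JGT L0: taken
after LOAD R2, [R0]: R2=M[104]=-5
after AND R2, 12: R2=(-5)&12=8
after MUL R2, 7: R2=8*7=56
after ADD R0, 4: R0=104+4=108
after SUB R6, 1: R6=5-1=4
CMP R6, 1  (cmp 4,1)
JGT L0: taken
after LOAD R2, [R0]: R2=M[108]=-1
after AND R2, 12: R2=(-1)&12=12
after MUL R2, 7: R2=12*7=84
after ADD R0, 4: R0=108+4=112
after SUB R6, 1: R6=4-1=3
CMP R6, 1  (cmp 3,1)
JGT L0: taken
after LOAD R2, [R0]: R2=M[112]=-1
after AND R2, 12: R2=(-1)&12=12
after MUL R2, 7: R2=12*7=84
after ADD R0, 4: R0=112+4=116
after SUB R6, 1: R6=3-1=2
CMP R6, 1  (cmp 2,1)
JGT L0: taken
after LOAD R2, [R0]: R2=M[116]=23
after AND R2, 12: R2=23&12=4
after MUL R2, 7: R2=4*7=28
after ADD R0, 4: R0=116+4=120
after SUB R6, 1: R6=2-1=1
CMP R6, 1  (cmp 1,1)
JGT L0: not taken
after SUB R2, 6: R2=28-6=22
STORE R2, [112] → M[112]=22
halt.
Total executed instructions: 41.

41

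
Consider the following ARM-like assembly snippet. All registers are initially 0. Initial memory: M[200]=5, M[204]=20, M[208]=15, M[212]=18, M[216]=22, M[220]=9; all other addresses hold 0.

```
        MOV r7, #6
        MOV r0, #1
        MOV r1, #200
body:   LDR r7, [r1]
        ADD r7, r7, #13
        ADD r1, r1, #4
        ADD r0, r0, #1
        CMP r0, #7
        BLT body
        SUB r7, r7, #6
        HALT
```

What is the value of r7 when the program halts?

r7=6
r0=1
r1=200
r7=M[200]=5
r7=5+13=18
r1=200+4=204
r0=1+1=2
CMP r0, #7  (cmp 2,7)
BLT body: taken
r7=M[204]=20
r7=20+13=33
r1=204+4=208
r0=2+1=3
CMP r0, #7  (cmp 3,7)
BLT body: taken
r7=M[208]=15
r7=15+13=28
r1=208+4=212
r0=3+1=4
CMP r0, #7  (cmp 4,7)
BLT body: taken
r7=M[212]=18
r7=18+13=31
r1=212+4=216
r0=4+1=5
CMP r0, #7  (cmp 5,7)
BLT body: taken
r7=M[216]=22
r7=22+13=35
r1=216+4=220
r0=5+1=6
CMP r0, #7  (cmp 6,7)
BLT body: taken
r7=M[220]=9
r7=9+13=22
r1=220+4=224
r0=6+1=7
CMP r0, #7  (cmp 7,7)
BLT body: not taken
r7=22-6=16
halt.

16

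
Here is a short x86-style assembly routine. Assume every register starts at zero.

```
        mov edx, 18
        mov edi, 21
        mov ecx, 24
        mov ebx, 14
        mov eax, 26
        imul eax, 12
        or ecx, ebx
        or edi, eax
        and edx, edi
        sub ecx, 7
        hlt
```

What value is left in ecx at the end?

23

after mov edx, 18: edx=18
after mov edi, 21: edi=21
after mov ecx, 24: ecx=24
after mov ebx, 14: ebx=14
after mov eax, 26: eax=26
after imul eax, 12: eax=26*12=312
after or ecx, ebx: ecx=24|14=30
after or edi, eax: edi=21|312=317
after and edx, edi: edx=18&317=16
after sub ecx, 7: ecx=30-7=23
halt.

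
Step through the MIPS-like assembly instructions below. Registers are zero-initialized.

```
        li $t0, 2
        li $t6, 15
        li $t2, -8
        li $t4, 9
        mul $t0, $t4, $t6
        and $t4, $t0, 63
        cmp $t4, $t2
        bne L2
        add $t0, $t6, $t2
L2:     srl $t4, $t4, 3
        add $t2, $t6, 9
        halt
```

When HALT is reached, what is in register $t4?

after li $t0, 2: $t0=2
after li $t6, 15: $t6=15
after li $t2, -8: $t2=-8
after li $t4, 9: $t4=9
after mul $t0, $t4, $t6: $t0=9*15=135
after and $t4, $t0, 63: $t4=135&63=7
cmp $t4, $t2  (cmp 7,-8)
bne L2: taken
after srl $t4, $t4, 3: $t4=7>>3=0
after add $t2, $t6, 9: $t2=15+9=24
halt.

0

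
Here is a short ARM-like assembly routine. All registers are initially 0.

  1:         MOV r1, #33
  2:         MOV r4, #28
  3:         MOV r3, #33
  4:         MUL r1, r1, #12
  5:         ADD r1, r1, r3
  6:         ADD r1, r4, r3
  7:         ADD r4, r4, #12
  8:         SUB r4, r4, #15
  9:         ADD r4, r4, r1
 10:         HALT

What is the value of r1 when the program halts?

MOV r1, #33 → r1=33
MOV r4, #28 → r4=28
MOV r3, #33 → r3=33
MUL r1, r1, #12 → r1=33*12=396
ADD r1, r1, r3 → r1=396+33=429
ADD r1, r4, r3 → r1=28+33=61
ADD r4, r4, #12 → r4=28+12=40
SUB r4, r4, #15 → r4=40-15=25
ADD r4, r4, r1 → r4=25+61=86
halt.

61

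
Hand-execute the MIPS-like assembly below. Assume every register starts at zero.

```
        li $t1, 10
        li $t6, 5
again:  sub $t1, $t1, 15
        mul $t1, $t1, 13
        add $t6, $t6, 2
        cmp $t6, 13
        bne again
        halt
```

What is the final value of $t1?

-178490

after li $t1, 10: $t1=10
after li $t6, 5: $t6=5
after sub $t1, $t1, 15: $t1=10-15=-5
after mul $t1, $t1, 13: $t1=(-5)*13=-65
after add $t6, $t6, 2: $t6=5+2=7
cmp $t6, 13  (cmp 7,13)
bne again: taken
after sub $t1, $t1, 15: $t1=(-65)-15=-80
after mul $t1, $t1, 13: $t1=(-80)*13=-1040
after add $t6, $t6, 2: $t6=7+2=9
cmp $t6, 13  (cmp 9,13)
bne again: taken
after sub $t1, $t1, 15: $t1=(-1040)-15=-1055
after mul $t1, $t1, 13: $t1=(-1055)*13=-13715
after add $t6, $t6, 2: $t6=9+2=11
cmp $t6, 13  (cmp 11,13)
bne again: taken
after sub $t1, $t1, 15: $t1=(-13715)-15=-13730
after mul $t1, $t1, 13: $t1=(-13730)*13=-178490
after add $t6, $t6, 2: $t6=11+2=13
cmp $t6, 13  (cmp 13,13)
bne again: not taken
halt.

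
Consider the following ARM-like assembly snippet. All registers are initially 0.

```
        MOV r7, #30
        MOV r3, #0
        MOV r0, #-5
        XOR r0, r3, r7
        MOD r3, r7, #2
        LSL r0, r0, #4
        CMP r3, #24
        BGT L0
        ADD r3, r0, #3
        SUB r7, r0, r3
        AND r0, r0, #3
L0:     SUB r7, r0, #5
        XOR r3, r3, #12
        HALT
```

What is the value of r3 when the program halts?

495

MOV r7, #30 → r7=30
MOV r3, #0 → r3=0
MOV r0, #-5 → r0=-5
XOR r0, r3, r7 → r0=0^30=30
MOD r3, r7, #2 → r3=30%2=0
LSL r0, r0, #4 → r0=30<<4=480
CMP r3, #24  (cmp 0,24)
BGT L0: not taken
ADD r3, r0, #3 → r3=480+3=483
SUB r7, r0, r3 → r7=480-483=-3
AND r0, r0, #3 → r0=480&3=0
SUB r7, r0, #5 → r7=0-5=-5
XOR r3, r3, #12 → r3=483^12=495
halt.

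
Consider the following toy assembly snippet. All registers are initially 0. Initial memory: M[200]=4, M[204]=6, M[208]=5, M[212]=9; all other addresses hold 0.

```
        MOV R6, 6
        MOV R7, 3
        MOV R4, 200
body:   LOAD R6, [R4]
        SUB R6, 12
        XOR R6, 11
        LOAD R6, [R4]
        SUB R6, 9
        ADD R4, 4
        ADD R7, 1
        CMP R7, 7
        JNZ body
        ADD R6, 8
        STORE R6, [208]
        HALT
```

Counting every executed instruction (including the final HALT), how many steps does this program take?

42

R6=6
R7=3
R4=200
R6=M[200]=4
R6=4-12=-8
R6=(-8)^11=-13
R6=M[200]=4
R6=4-9=-5
R4=200+4=204
R7=3+1=4
CMP R7, 7  (cmp 4,7)
JNZ body: taken
R6=M[204]=6
R6=6-12=-6
R6=(-6)^11=-15
R6=M[204]=6
R6=6-9=-3
R4=204+4=208
R7=4+1=5
CMP R7, 7  (cmp 5,7)
JNZ body: taken
R6=M[208]=5
R6=5-12=-7
R6=(-7)^11=-14
R6=M[208]=5
R6=5-9=-4
R4=208+4=212
R7=5+1=6
CMP R7, 7  (cmp 6,7)
JNZ body: taken
R6=M[212]=9
R6=9-12=-3
R6=(-3)^11=-10
R6=M[212]=9
R6=9-9=0
R4=212+4=216
R7=6+1=7
CMP R7, 7  (cmp 7,7)
JNZ body: not taken
R6=0+8=8
STORE R6, [208] → M[208]=8
halt.
Total executed instructions: 42.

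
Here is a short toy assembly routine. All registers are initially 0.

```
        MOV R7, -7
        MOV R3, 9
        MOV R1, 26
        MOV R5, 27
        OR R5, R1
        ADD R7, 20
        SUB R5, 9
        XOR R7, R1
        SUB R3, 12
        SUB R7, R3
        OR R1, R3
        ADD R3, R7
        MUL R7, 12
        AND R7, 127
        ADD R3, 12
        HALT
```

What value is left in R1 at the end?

-1

MOV R7, -7 → R7=-7
MOV R3, 9 → R3=9
MOV R1, 26 → R1=26
MOV R5, 27 → R5=27
OR R5, R1 → R5=27|26=27
ADD R7, 20 → R7=(-7)+20=13
SUB R5, 9 → R5=27-9=18
XOR R7, R1 → R7=13^26=23
SUB R3, 12 → R3=9-12=-3
SUB R7, R3 → R7=23-(-3)=26
OR R1, R3 → R1=26|(-3)=-1
ADD R3, R7 → R3=(-3)+26=23
MUL R7, 12 → R7=26*12=312
AND R7, 127 → R7=312&127=56
ADD R3, 12 → R3=23+12=35
halt.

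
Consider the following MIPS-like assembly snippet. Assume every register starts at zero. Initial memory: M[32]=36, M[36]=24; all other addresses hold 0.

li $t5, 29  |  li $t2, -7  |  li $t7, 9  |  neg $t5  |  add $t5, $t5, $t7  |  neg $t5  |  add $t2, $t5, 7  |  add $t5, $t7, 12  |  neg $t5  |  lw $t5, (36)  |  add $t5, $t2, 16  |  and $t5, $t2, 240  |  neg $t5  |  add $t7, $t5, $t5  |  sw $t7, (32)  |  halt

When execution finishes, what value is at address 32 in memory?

-32

li $t5, 29 → $t5=29
li $t2, -7 → $t2=-7
li $t7, 9 → $t7=9
neg $t5 → $t5=-(29)=-29
add $t5, $t5, $t7 → $t5=(-29)+9=-20
neg $t5 → $t5=-(-20)=20
add $t2, $t5, 7 → $t2=20+7=27
add $t5, $t7, 12 → $t5=9+12=21
neg $t5 → $t5=-(21)=-21
lw $t5, (36) → $t5=M[36]=24
add $t5, $t2, 16 → $t5=27+16=43
and $t5, $t2, 240 → $t5=27&240=16
neg $t5 → $t5=-(16)=-16
add $t7, $t5, $t5 → $t7=(-16)+(-16)=-32
sw $t7, (32) → M[32]=-32
halt.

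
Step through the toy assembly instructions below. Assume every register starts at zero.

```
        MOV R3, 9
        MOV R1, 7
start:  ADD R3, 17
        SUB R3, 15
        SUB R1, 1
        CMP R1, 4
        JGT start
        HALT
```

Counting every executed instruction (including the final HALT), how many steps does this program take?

18

after MOV R3, 9: R3=9
after MOV R1, 7: R1=7
after ADD R3, 17: R3=9+17=26
after SUB R3, 15: R3=26-15=11
after SUB R1, 1: R1=7-1=6
CMP R1, 4  (cmp 6,4)
JGT start: taken
after ADD R3, 17: R3=11+17=28
after SUB R3, 15: R3=28-15=13
after SUB R1, 1: R1=6-1=5
CMP R1, 4  (cmp 5,4)
JGT start: taken
after ADD R3, 17: R3=13+17=30
after SUB R3, 15: R3=30-15=15
after SUB R1, 1: R1=5-1=4
CMP R1, 4  (cmp 4,4)
JGT start: not taken
halt.
Total executed instructions: 18.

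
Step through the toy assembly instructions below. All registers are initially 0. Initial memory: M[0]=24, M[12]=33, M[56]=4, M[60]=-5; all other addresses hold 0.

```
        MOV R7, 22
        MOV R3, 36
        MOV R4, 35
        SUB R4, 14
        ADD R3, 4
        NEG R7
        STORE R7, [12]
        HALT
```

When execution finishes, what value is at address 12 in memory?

-22

MOV R7, 22 → R7=22
MOV R3, 36 → R3=36
MOV R4, 35 → R4=35
SUB R4, 14 → R4=35-14=21
ADD R3, 4 → R3=36+4=40
NEG R7 → R7=-(22)=-22
STORE R7, [12] → M[12]=-22
halt.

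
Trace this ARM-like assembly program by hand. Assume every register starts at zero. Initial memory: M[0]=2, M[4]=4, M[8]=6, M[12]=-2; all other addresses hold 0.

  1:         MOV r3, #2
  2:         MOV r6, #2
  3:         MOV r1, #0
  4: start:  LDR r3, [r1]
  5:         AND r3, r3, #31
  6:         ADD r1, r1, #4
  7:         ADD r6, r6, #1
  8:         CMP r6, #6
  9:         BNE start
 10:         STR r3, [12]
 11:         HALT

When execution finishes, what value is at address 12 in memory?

30

r3=2
r6=2
r1=0
r3=M[0]=2
r3=2&31=2
r1=0+4=4
r6=2+1=3
CMP r6, #6  (cmp 3,6)
BNE start: taken
r3=M[4]=4
r3=4&31=4
r1=4+4=8
r6=3+1=4
CMP r6, #6  (cmp 4,6)
BNE start: taken
r3=M[8]=6
r3=6&31=6
r1=8+4=12
r6=4+1=5
CMP r6, #6  (cmp 5,6)
BNE start: taken
r3=M[12]=-2
r3=(-2)&31=30
r1=12+4=16
r6=5+1=6
CMP r6, #6  (cmp 6,6)
BNE start: not taken
STR r3, [12] → M[12]=30
halt.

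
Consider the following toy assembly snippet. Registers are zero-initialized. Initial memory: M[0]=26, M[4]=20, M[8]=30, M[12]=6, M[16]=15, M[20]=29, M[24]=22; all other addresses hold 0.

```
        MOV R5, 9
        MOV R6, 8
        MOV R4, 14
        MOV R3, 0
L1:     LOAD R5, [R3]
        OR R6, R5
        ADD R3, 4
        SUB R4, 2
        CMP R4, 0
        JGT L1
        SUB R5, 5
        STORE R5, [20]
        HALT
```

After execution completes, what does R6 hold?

after MOV R5, 9: R5=9
after MOV R6, 8: R6=8
after MOV R4, 14: R4=14
after MOV R3, 0: R3=0
after LOAD R5, [R3]: R5=M[0]=26
after OR R6, R5: R6=8|26=26
after ADD R3, 4: R3=0+4=4
after SUB R4, 2: R4=14-2=12
CMP R4, 0  (cmp 12,0)
JGT L1: taken
after LOAD R5, [R3]: R5=M[4]=20
after OR R6, R5: R6=26|20=30
after ADD R3, 4: R3=4+4=8
after SUB R4, 2: R4=12-2=10
CMP R4, 0  (cmp 10,0)
JGT L1: taken
after LOAD R5, [R3]: R5=M[8]=30
after OR R6, R5: R6=30|30=30
after ADD R3, 4: R3=8+4=12
after SUB R4, 2: R4=10-2=8
CMP R4, 0  (cmp 8,0)
JGT L1: taken
after LOAD R5, [R3]: R5=M[12]=6
after OR R6, R5: R6=30|6=30
after ADD R3, 4: R3=12+4=16
after SUB R4, 2: R4=8-2=6
CMP R4, 0  (cmp 6,0)
JGT L1: taken
after LOAD R5, [R3]: R5=M[16]=15
after OR R6, R5: R6=30|15=31
after ADD R3, 4: R3=16+4=20
after SUB R4, 2: R4=6-2=4
CMP R4, 0  (cmp 4,0)
JGT L1: taken
after LOAD R5, [R3]: R5=M[20]=29
after OR R6, R5: R6=31|29=31
after ADD R3, 4: R3=20+4=24
after SUB R4, 2: R4=4-2=2
CMP R4, 0  (cmp 2,0)
JGT L1: taken
after LOAD R5, [R3]: R5=M[24]=22
after OR R6, R5: R6=31|22=31
after ADD R3, 4: R3=24+4=28
after SUB R4, 2: R4=2-2=0
CMP R4, 0  (cmp 0,0)
JGT L1: not taken
after SUB R5, 5: R5=22-5=17
STORE R5, [20] → M[20]=17
halt.

31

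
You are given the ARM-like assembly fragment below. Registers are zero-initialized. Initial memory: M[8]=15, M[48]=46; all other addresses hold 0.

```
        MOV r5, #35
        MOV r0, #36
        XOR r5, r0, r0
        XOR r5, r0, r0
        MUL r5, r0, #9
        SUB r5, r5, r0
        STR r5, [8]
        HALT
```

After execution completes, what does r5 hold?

MOV r5, #35 → r5=35
MOV r0, #36 → r0=36
XOR r5, r0, r0 → r5=36^36=0
XOR r5, r0, r0 → r5=36^36=0
MUL r5, r0, #9 → r5=36*9=324
SUB r5, r5, r0 → r5=324-36=288
STR r5, [8] → M[8]=288
halt.

288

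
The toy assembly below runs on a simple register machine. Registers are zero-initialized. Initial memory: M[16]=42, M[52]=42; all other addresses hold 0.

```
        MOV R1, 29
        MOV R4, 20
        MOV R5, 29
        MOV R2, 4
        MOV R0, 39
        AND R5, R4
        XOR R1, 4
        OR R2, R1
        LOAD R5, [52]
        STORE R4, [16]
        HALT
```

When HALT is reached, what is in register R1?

R1=29
R4=20
R5=29
R2=4
R0=39
R5=29&20=20
R1=29^4=25
R2=4|25=29
R5=M[52]=42
STORE R4, [16] → M[16]=20
halt.

25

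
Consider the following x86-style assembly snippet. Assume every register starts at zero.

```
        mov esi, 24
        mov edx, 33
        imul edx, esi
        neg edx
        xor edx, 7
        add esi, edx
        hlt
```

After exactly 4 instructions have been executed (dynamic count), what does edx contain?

-792

esi=24
edx=33
edx=33*24=792
edx=-(792)=-792
After step 4: edx = -792.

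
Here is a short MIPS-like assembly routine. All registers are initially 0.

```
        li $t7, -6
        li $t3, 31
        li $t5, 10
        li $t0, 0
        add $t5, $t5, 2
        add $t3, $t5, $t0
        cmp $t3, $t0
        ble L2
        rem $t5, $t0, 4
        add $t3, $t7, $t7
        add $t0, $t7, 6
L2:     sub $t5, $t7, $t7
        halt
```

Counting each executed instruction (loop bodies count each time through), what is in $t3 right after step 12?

after li $t7, -6: $t7=-6
after li $t3, 31: $t3=31
after li $t5, 10: $t5=10
after li $t0, 0: $t0=0
after add $t5, $t5, 2: $t5=10+2=12
after add $t3, $t5, $t0: $t3=12+0=12
cmp $t3, $t0  (cmp 12,0)
ble L2: not taken
after rem $t5, $t0, 4: $t5=0%4=0
after add $t3, $t7, $t7: $t3=(-6)+(-6)=-12
after add $t0, $t7, 6: $t0=(-6)+6=0
after sub $t5, $t7, $t7: $t5=(-6)-(-6)=0
After step 12: $t3 = -12.

-12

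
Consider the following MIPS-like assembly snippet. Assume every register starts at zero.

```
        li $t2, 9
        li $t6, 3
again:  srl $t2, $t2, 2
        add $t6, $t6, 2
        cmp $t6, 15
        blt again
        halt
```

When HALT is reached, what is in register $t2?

$t2=9
$t6=3
$t2=9>>2=2
$t6=3+2=5
cmp $t6, 15  (cmp 5,15)
blt again: taken
$t2=2>>2=0
$t6=5+2=7
cmp $t6, 15  (cmp 7,15)
blt again: taken
$t2=0>>2=0
$t6=7+2=9
cmp $t6, 15  (cmp 9,15)
blt again: taken
$t2=0>>2=0
$t6=9+2=11
cmp $t6, 15  (cmp 11,15)
blt again: taken
$t2=0>>2=0
$t6=11+2=13
cmp $t6, 15  (cmp 13,15)
blt again: taken
$t2=0>>2=0
$t6=13+2=15
cmp $t6, 15  (cmp 15,15)
blt again: not taken
halt.

0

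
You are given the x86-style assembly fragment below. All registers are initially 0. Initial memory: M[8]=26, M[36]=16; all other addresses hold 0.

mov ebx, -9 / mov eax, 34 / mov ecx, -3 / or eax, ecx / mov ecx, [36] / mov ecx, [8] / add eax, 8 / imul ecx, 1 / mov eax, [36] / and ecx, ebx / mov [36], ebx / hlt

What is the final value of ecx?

after mov ebx, -9: ebx=-9
after mov eax, 34: eax=34
after mov ecx, -3: ecx=-3
after or eax, ecx: eax=34|(-3)=-1
after mov ecx, [36]: ecx=M[36]=16
after mov ecx, [8]: ecx=M[8]=26
after add eax, 8: eax=(-1)+8=7
after imul ecx, 1: ecx=26*1=26
after mov eax, [36]: eax=M[36]=16
after and ecx, ebx: ecx=26&(-9)=18
mov [36], ebx → M[36]=-9
halt.

18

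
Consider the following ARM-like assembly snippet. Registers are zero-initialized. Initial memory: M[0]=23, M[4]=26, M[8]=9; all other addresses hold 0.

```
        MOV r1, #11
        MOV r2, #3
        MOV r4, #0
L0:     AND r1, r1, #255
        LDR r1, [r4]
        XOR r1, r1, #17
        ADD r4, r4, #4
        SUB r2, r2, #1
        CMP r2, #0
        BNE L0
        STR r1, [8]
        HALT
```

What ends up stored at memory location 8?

MOV r1, #11 → r1=11
MOV r2, #3 → r2=3
MOV r4, #0 → r4=0
AND r1, r1, #255 → r1=11&255=11
LDR r1, [r4] → r1=M[0]=23
XOR r1, r1, #17 → r1=23^17=6
ADD r4, r4, #4 → r4=0+4=4
SUB r2, r2, #1 → r2=3-1=2
CMP r2, #0  (cmp 2,0)
BNE L0: taken
AND r1, r1, #255 → r1=6&255=6
LDR r1, [r4] → r1=M[4]=26
XOR r1, r1, #17 → r1=26^17=11
ADD r4, r4, #4 → r4=4+4=8
SUB r2, r2, #1 → r2=2-1=1
CMP r2, #0  (cmp 1,0)
BNE L0: taken
AND r1, r1, #255 → r1=11&255=11
LDR r1, [r4] → r1=M[8]=9
XOR r1, r1, #17 → r1=9^17=24
ADD r4, r4, #4 → r4=8+4=12
SUB r2, r2, #1 → r2=1-1=0
CMP r2, #0  (cmp 0,0)
BNE L0: not taken
STR r1, [8] → M[8]=24
halt.

24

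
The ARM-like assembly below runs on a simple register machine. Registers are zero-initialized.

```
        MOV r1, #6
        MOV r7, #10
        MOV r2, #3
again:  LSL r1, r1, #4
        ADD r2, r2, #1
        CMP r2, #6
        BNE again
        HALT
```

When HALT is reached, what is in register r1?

after MOV r1, #6: r1=6
after MOV r7, #10: r7=10
after MOV r2, #3: r2=3
after LSL r1, r1, #4: r1=6<<4=96
after ADD r2, r2, #1: r2=3+1=4
CMP r2, #6  (cmp 4,6)
BNE again: taken
after LSL r1, r1, #4: r1=96<<4=1536
after ADD r2, r2, #1: r2=4+1=5
CMP r2, #6  (cmp 5,6)
BNE again: taken
after LSL r1, r1, #4: r1=1536<<4=24576
after ADD r2, r2, #1: r2=5+1=6
CMP r2, #6  (cmp 6,6)
BNE again: not taken
halt.

24576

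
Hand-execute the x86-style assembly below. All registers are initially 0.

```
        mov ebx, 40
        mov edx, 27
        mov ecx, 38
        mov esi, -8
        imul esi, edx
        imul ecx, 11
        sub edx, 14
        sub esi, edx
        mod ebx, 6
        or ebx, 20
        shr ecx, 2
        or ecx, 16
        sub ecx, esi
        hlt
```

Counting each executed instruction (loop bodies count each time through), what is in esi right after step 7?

after mov ebx, 40: ebx=40
after mov edx, 27: edx=27
after mov ecx, 38: ecx=38
after mov esi, -8: esi=-8
after imul esi, edx: esi=(-8)*27=-216
after imul ecx, 11: ecx=38*11=418
after sub edx, 14: edx=27-14=13
After step 7: esi = -216.

-216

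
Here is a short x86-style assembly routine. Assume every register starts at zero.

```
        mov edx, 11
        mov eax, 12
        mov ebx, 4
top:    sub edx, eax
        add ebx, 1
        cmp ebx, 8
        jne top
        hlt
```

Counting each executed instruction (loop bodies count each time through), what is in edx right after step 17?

-37

after mov edx, 11: edx=11
after mov eax, 12: eax=12
after mov ebx, 4: ebx=4
after sub edx, eax: edx=11-12=-1
after add ebx, 1: ebx=4+1=5
cmp ebx, 8  (cmp 5,8)
jne top: taken
after sub edx, eax: edx=(-1)-12=-13
after add ebx, 1: ebx=5+1=6
cmp ebx, 8  (cmp 6,8)
jne top: taken
after sub edx, eax: edx=(-13)-12=-25
after add ebx, 1: ebx=6+1=7
cmp ebx, 8  (cmp 7,8)
jne top: taken
after sub edx, eax: edx=(-25)-12=-37
after add ebx, 1: ebx=7+1=8
After step 17: edx = -37.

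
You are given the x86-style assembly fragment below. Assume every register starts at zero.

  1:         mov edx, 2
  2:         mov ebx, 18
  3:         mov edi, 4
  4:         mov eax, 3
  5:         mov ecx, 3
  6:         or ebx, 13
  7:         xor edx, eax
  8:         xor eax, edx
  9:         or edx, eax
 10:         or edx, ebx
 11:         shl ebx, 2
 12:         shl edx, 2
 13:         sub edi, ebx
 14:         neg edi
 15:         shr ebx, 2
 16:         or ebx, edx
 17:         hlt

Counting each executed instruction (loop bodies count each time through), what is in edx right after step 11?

31

after mov edx, 2: edx=2
after mov ebx, 18: ebx=18
after mov edi, 4: edi=4
after mov eax, 3: eax=3
after mov ecx, 3: ecx=3
after or ebx, 13: ebx=18|13=31
after xor edx, eax: edx=2^3=1
after xor eax, edx: eax=3^1=2
after or edx, eax: edx=1|2=3
after or edx, ebx: edx=3|31=31
after shl ebx, 2: ebx=31<<2=124
After step 11: edx = 31.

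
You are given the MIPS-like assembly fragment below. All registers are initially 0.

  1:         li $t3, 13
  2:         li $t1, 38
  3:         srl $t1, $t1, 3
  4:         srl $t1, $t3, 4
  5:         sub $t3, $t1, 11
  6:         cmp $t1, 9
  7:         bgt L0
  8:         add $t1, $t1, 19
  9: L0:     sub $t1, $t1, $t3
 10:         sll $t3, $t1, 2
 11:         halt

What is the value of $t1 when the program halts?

30

after li $t3, 13: $t3=13
after li $t1, 38: $t1=38
after srl $t1, $t1, 3: $t1=38>>3=4
after srl $t1, $t3, 4: $t1=13>>4=0
after sub $t3, $t1, 11: $t3=0-11=-11
cmp $t1, 9  (cmp 0,9)
bgt L0: not taken
after add $t1, $t1, 19: $t1=0+19=19
after sub $t1, $t1, $t3: $t1=19-(-11)=30
after sll $t3, $t1, 2: $t3=30<<2=120
halt.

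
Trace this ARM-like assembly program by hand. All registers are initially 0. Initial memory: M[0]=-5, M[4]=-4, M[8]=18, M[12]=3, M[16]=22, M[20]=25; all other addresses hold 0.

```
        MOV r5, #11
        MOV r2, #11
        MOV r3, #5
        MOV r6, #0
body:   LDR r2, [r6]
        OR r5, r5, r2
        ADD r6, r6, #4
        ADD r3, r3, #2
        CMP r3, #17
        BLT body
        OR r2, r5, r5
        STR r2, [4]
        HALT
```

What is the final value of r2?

-1

MOV r5, #11 → r5=11
MOV r2, #11 → r2=11
MOV r3, #5 → r3=5
MOV r6, #0 → r6=0
LDR r2, [r6] → r2=M[0]=-5
OR r5, r5, r2 → r5=11|(-5)=-5
ADD r6, r6, #4 → r6=0+4=4
ADD r3, r3, #2 → r3=5+2=7
CMP r3, #17  (cmp 7,17)
BLT body: taken
LDR r2, [r6] → r2=M[4]=-4
OR r5, r5, r2 → r5=(-5)|(-4)=-1
ADD r6, r6, #4 → r6=4+4=8
ADD r3, r3, #2 → r3=7+2=9
CMP r3, #17  (cmp 9,17)
BLT body: taken
LDR r2, [r6] → r2=M[8]=18
OR r5, r5, r2 → r5=(-1)|18=-1
ADD r6, r6, #4 → r6=8+4=12
ADD r3, r3, #2 → r3=9+2=11
CMP r3, #17  (cmp 11,17)
BLT body: taken
LDR r2, [r6] → r2=M[12]=3
OR r5, r5, r2 → r5=(-1)|3=-1
ADD r6, r6, #4 → r6=12+4=16
ADD r3, r3, #2 → r3=11+2=13
CMP r3, #17  (cmp 13,17)
BLT body: taken
LDR r2, [r6] → r2=M[16]=22
OR r5, r5, r2 → r5=(-1)|22=-1
ADD r6, r6, #4 → r6=16+4=20
ADD r3, r3, #2 → r3=13+2=15
CMP r3, #17  (cmp 15,17)
BLT body: taken
LDR r2, [r6] → r2=M[20]=25
OR r5, r5, r2 → r5=(-1)|25=-1
ADD r6, r6, #4 → r6=20+4=24
ADD r3, r3, #2 → r3=15+2=17
CMP r3, #17  (cmp 17,17)
BLT body: not taken
OR r2, r5, r5 → r2=(-1)|(-1)=-1
STR r2, [4] → M[4]=-1
halt.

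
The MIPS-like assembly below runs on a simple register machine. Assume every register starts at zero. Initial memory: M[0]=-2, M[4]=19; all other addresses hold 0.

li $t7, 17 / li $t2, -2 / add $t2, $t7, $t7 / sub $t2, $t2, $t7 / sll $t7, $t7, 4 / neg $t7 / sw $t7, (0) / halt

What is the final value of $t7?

-272

$t7=17
$t2=-2
$t2=17+17=34
$t2=34-17=17
$t7=17<<4=272
$t7=-(272)=-272
sw $t7, (0) → M[0]=-272
halt.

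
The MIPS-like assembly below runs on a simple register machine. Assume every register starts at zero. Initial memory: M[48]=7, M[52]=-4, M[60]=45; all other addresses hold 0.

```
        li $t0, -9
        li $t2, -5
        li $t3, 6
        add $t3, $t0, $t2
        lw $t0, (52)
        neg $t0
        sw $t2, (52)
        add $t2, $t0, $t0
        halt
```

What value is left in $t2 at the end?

8

$t0=-9
$t2=-5
$t3=6
$t3=(-9)+(-5)=-14
$t0=M[52]=-4
$t0=-(-4)=4
sw $t2, (52) → M[52]=-5
$t2=4+4=8
halt.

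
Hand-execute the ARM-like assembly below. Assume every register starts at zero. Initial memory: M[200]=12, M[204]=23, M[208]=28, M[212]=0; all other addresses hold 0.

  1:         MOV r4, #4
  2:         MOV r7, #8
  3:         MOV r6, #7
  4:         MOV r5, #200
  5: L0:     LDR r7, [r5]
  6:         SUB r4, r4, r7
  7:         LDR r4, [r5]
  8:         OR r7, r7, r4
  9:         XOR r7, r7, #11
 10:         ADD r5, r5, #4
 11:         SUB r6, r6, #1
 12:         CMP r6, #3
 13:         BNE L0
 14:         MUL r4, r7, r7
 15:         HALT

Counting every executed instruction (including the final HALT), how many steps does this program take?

r4=4
r7=8
r6=7
r5=200
r7=M[200]=12
r4=4-12=-8
r4=M[200]=12
r7=12|12=12
r7=12^11=7
r5=200+4=204
r6=7-1=6
CMP r6, #3  (cmp 6,3)
BNE L0: taken
r7=M[204]=23
r4=12-23=-11
r4=M[204]=23
r7=23|23=23
r7=23^11=28
r5=204+4=208
r6=6-1=5
CMP r6, #3  (cmp 5,3)
BNE L0: taken
r7=M[208]=28
r4=23-28=-5
r4=M[208]=28
r7=28|28=28
r7=28^11=23
r5=208+4=212
r6=5-1=4
CMP r6, #3  (cmp 4,3)
BNE L0: taken
r7=M[212]=0
r4=28-0=28
r4=M[212]=0
r7=0|0=0
r7=0^11=11
r5=212+4=216
r6=4-1=3
CMP r6, #3  (cmp 3,3)
BNE L0: not taken
r4=11*11=121
halt.
Total executed instructions: 42.

42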